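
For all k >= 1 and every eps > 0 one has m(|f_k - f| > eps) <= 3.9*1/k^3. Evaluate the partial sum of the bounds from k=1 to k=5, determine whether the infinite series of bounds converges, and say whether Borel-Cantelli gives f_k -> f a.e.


Step 1: List the terms 3.9*1/k^3 for k = 1 to 5:
  k=1: 3.9
  k=2: 0.4875
  k=3: 0.144444
  k=4: 0.060937
  k=5: 0.0312
Step 2: Partial sum = 3.9 + 0.4875 + 0.144444 + 0.060937 + 0.0312
     = 4.624082
Step 3: The full series sum_(k>=1) 3.9*1/k^3 converges (p-series with p = 3 > 1; a constant multiple of a convergent series converges).
Step 4: Fix eps > 0. Since sum_k m(|f_k - f| > eps) < infinity, the Borel-Cantelli lemma gives
        m(limsup_k {|f_k - f| > eps}) = 0, i.e. for a.e. x, |f_k(x) - f(x)| <= eps for all large k.
        Applying this with eps = 1/j for j = 1, 2, ... and intersecting the countably many full-measure sets,
        for a.e. x we get limsup_k |f_k(x) - f(x)| <= 1/j for every j, hence f_k -> f almost everywhere.
Conclusion: series converges; Borel-Cantelli yields f_k -> f a.e.


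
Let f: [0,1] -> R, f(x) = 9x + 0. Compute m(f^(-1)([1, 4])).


f^(-1)([1, 4]) = {x : 1 <= 9x + 0 <= 4}
Solving: (1 - 0)/9 <= x <= (4 - 0)/9
= [0.111111, 0.444444]
Intersecting with [0,1]: [0.111111, 0.444444]
Measure = 0.444444 - 0.111111 = 0.333333


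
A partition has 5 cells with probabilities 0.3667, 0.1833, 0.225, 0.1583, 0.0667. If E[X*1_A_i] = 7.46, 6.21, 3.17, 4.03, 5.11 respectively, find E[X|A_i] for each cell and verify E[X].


For each cell A_i: E[X|A_i] = E[X*1_A_i] / P(A_i)
Step 1: E[X|A_1] = 7.46 / 0.3667 = 20.343605
Step 2: E[X|A_2] = 6.21 / 0.1833 = 33.878887
Step 3: E[X|A_3] = 3.17 / 0.225 = 14.088889
Step 4: E[X|A_4] = 4.03 / 0.1583 = 25.457991
Step 5: E[X|A_5] = 5.11 / 0.0667 = 76.611694
Verification: E[X] = sum E[X*1_A_i] = 7.46 + 6.21 + 3.17 + 4.03 + 5.11 = 25.98


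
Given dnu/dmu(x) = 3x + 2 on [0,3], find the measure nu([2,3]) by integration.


nu(A) = integral_A (dnu/dmu) dmu = integral_2^3 (3x + 2) dx
Step 1: Antiderivative F(x) = (3/2)x^2 + 2x
Step 2: F(3) = (3/2)*3^2 + 2*3 = 13.5 + 6 = 19.5
Step 3: F(2) = (3/2)*2^2 + 2*2 = 6 + 4 = 10
Step 4: nu([2,3]) = F(3) - F(2) = 19.5 - 10 = 9.5


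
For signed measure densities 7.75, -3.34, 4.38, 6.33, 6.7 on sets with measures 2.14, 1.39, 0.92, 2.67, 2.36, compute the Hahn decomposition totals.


Step 1: Compute signed measure on each set:
  Set 1: 7.75 * 2.14 = 16.585
  Set 2: -3.34 * 1.39 = -4.6426
  Set 3: 4.38 * 0.92 = 4.0296
  Set 4: 6.33 * 2.67 = 16.9011
  Set 5: 6.7 * 2.36 = 15.812
Step 2: Total signed measure = (16.585) + (-4.6426) + (4.0296) + (16.9011) + (15.812)
     = 48.6851
Step 3: Positive part mu+(X) = sum of positive contributions = 53.3277
Step 4: Negative part mu-(X) = |sum of negative contributions| = 4.6426


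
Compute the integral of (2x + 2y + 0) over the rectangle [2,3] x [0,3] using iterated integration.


By Fubini, integrate in x first, then y.
Step 1: Fix y, integrate over x in [2,3]:
  integral(2x + 2y + 0, x=2..3)
  = 2*(3^2 - 2^2)/2 + (2y + 0)*(3 - 2)
  = 5 + (2y + 0)*1
  = 5 + 2y + 0
  = 5 + 2y
Step 2: Integrate over y in [0,3]:
  integral(5 + 2y, y=0..3)
  = 5*3 + 2*(3^2 - 0^2)/2
  = 15 + 9
  = 24


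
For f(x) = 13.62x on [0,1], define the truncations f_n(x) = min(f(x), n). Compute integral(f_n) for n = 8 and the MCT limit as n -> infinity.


f(x) = 13.62x on [0,1]; f_n(x) = min(13.62x, n). At n = 8:
Step 1: f(x) reaches 8 at x = 8/13.62 = 0.587372
Step 2: integral(f_8) = integral(13.62x, 0, 0.587372) + integral(8, 0.587372, 1)
       = 13.62*0.587372^2/2 + 8*(1 - 0.587372)
       = 2.349486 + 3.301028
       = 5.650514
Step 3: As n -> infinity, f_n increases to f, so by MCT integral(f_n) -> integral(f) = 13.62/2 = 6.81.
Convergence: integral(f_8) = 5.650514 -> 6.81 as n -> infinity


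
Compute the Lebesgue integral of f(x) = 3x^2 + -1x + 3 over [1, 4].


The Lebesgue integral of a Riemann-integrable function agrees with the Riemann integral.
Antiderivative F(x) = (3/3)x^3 + (-1/2)x^2 + 3x
F(4) = (3/3)*4^3 + (-1/2)*4^2 + 3*4
     = (3/3)*64 + (-1/2)*16 + 3*4
     = 64 + -8 + 12
     = 68
F(1) = 3.5
Integral = F(4) - F(1) = 68 - 3.5 = 64.5


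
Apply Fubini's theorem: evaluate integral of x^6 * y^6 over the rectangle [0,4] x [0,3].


By Fubini's theorem, the double integral factors as a product of single integrals:
Step 1: integral_0^4 x^6 dx = [x^7/7] from 0 to 4
     = 4^7/7 = 2340.571429
Step 2: integral_0^3 y^6 dy = [y^7/7] from 0 to 3
     = 3^7/7 = 312.428571
Step 3: Double integral = 2340.571429 * 312.428571 = 731261.387755


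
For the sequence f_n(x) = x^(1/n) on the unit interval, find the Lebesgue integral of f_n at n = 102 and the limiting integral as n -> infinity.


At n = 102: f_102(x) = x^(1/102).
Step 1: integral(x^(1/102), 0, 1) = [x^(1/102+1) / (1/102+1)] from 0 to 1
     = 1 / (1/102 + 1) = 1 / ((102+1)/102) = 102/(102+1)
     = 102/103 = 0.990291
Step 2: As n -> infinity, f_n(x) = x^(1/n) -> 1 for x in (0,1], and f_n is increasing in n.
By MCT, lim_n integral(f_n) = integral(lim_n f_n) = integral(1, 0, 1) = 1.
Step 3: Verify convergence: 102/103 = 0.990291 -> 1


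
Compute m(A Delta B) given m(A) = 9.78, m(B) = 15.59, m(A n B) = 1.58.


m(A Delta B) = m(A) + m(B) - 2*m(A n B)
= 9.78 + 15.59 - 2*1.58
= 9.78 + 15.59 - 3.16
= 22.21


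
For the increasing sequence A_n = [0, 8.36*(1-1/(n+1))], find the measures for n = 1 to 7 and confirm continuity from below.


By continuity of measure from below: if A_n increases to A, then m(A_n) -> m(A).
Here A = [0, 8.36], so m(A) = 8.36
Step 1: a_1 = 8.36*(1 - 1/2) = 4.18, m(A_1) = 4.18
Step 2: a_2 = 8.36*(1 - 1/3) = 5.5733, m(A_2) = 5.5733
Step 3: a_3 = 8.36*(1 - 1/4) = 6.27, m(A_3) = 6.27
Step 4: a_4 = 8.36*(1 - 1/5) = 6.688, m(A_4) = 6.688
Step 5: a_5 = 8.36*(1 - 1/6) = 6.9667, m(A_5) = 6.9667
Step 6: a_6 = 8.36*(1 - 1/7) = 7.1657, m(A_6) = 7.1657
Step 7: a_7 = 8.36*(1 - 1/8) = 7.315, m(A_7) = 7.315
Limit: m(A_n) -> m([0,8.36]) = 8.36


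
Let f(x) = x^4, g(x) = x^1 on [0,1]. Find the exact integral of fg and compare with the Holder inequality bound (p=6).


Step 1: Exact integral of f*g = integral(x^5, 0, 1) = 1/6
     = 0.166667
Step 2: Holder bound with p=6, q=1.2:
  ||f||_p = (integral x^24 dx)^(1/6) = (1/25)^(1/6) = 0.584804
  ||g||_q = (integral x^1.2 dx)^(1/1.2) = (1/2.2)^(1/1.2) = 0.518379
Step 3: Holder bound = ||f||_p * ||g||_q = 0.584804 * 0.518379 = 0.30315
Verification: 0.166667 <= 0.30315 (Holder holds)


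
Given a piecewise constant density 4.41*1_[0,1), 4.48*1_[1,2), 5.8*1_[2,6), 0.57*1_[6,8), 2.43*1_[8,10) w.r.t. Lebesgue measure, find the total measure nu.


Integrate each piece of the Radon-Nikodym derivative:
Step 1: integral_0^1 4.41 dx = 4.41*(1-0) = 4.41*1 = 4.41
Step 2: integral_1^2 4.48 dx = 4.48*(2-1) = 4.48*1 = 4.48
Step 3: integral_2^6 5.8 dx = 5.8*(6-2) = 5.8*4 = 23.2
Step 4: integral_6^8 0.57 dx = 0.57*(8-6) = 0.57*2 = 1.14
Step 5: integral_8^10 2.43 dx = 2.43*(10-8) = 2.43*2 = 4.86
Total: 4.41 + 4.48 + 23.2 + 1.14 + 4.86 = 38.09


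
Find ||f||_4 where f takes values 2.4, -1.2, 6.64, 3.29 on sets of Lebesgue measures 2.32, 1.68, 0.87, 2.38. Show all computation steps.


Step 1: Compute |f_i|^4 for each value:
  |2.4|^4 = 33.1776
  |-1.2|^4 = 2.0736
  |6.64|^4 = 1943.892828
  |3.29|^4 = 117.161141
Step 2: Multiply by measures and sum:
  33.1776 * 2.32 = 76.972032
  2.0736 * 1.68 = 3.483648
  1943.892828 * 0.87 = 1691.18676
  117.161141 * 2.38 = 278.843515
Sum = 76.972032 + 3.483648 + 1691.18676 + 278.843515 = 2050.485956
Step 3: Take the p-th root:
||f||_4 = (2050.485956)^(1/4) = 6.729212


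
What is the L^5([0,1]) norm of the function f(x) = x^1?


Step 1: ||f||_5 = (integral_0^1 |x^1|^5 dx)^(1/5)
     = (integral_0^1 x^5 dx)^(1/5)
Step 2: integral_0^1 x^5 dx = [x^6/(6)] from 0 to 1 = 1^6/6
     = 1/6 = 0.166667
Step 3: ||f||_5 = (0.166667)^(1/5) = 0.698827


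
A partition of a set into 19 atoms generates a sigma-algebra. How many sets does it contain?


Each element of the sigma-algebra is a union of some subset of the 19 atoms.
The number of such subsets is 2^19 = 524288.


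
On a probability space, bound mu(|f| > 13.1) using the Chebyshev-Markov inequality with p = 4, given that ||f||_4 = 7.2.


Chebyshev/Markov inequality: mu(|f| > eps) <= (||f||_p / eps)^p
Step 1: ||f||_4 / eps = 7.2 / 13.1 = 0.549618
Step 2: Raise to power p = 4:
  (0.549618)^4 = 0.091253
Step 3: Therefore mu(|f| > 13.1) <= 0.091253


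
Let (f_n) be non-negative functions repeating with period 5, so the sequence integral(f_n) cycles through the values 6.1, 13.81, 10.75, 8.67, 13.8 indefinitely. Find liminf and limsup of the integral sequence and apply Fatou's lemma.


The sequence (integral(f_n)) is periodic with period 5, repeating the values 6.1, 13.81, 10.75, 8.67, 13.8 indefinitely.
Step 1: For a periodic sequence, every tail (a_m, a_(m+1), ...) contains all 5 period values infinitely often.
Step 2: Hence inf of every tail = min of the period values = min(6.1, 13.81, 10.75, 8.67, 13.8) = 6.1.
        liminf_n integral(f_n) = sup over m of (inf of tail from m) = 6.1.
Step 3: Similarly sup of every tail = max of the period values = 13.81.
        limsup_n integral(f_n) = 13.81.
Step 4: Fatou's lemma: integral(liminf_n f_n) <= liminf_n integral(f_n) = 6.1.
        So the integral of the pointwise liminf is at most 6.1.


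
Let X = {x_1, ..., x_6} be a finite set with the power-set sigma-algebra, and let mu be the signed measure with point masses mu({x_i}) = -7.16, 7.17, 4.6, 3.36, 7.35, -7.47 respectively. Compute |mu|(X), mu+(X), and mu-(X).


Step 1: Every measurable set is a union of atoms (the cells / points), so a Hahn decomposition is
  obtained by grouping atoms by sign: P = union of atoms with mu > 0, N = union of the remaining atoms.
  Atoms in P (indices): 2, 3, 4, 5;  atoms in N (indices): 1, 6
  Positive values: 7.17, 4.6, 3.36, 7.35
  Negative values: -7.16, -7.47
Step 2: mu+(X) = mu(P) = sum of positive atom values = 22.48
Step 3: mu-(X) = -mu(N) = sum of |negative atom values| = 14.63
Step 4: |mu|(X) = mu+(X) + mu-(X) = 22.48 + 14.63 = 37.11


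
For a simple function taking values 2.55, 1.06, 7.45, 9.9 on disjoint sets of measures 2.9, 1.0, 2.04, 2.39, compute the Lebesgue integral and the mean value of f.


Step 1: Integral = sum(value_i * measure_i)
= 2.55*2.9 + 1.06*1.0 + 7.45*2.04 + 9.9*2.39
= 7.395 + 1.06 + 15.198 + 23.661
= 47.314
Step 2: Total measure of domain = 2.9 + 1.0 + 2.04 + 2.39 = 8.33
Step 3: Average value = 47.314 / 8.33 = 5.679952


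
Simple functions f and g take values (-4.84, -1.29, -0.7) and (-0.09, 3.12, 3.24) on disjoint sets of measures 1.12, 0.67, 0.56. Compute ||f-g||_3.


Step 1: Compute differences f_i - g_i:
  -4.84 - -0.09 = -4.75
  -1.29 - 3.12 = -4.41
  -0.7 - 3.24 = -3.94
Step 2: Compute |diff|^3 * measure for each set:
  |-4.75|^3 * 1.12 = 107.171875 * 1.12 = 120.0325
  |-4.41|^3 * 0.67 = 85.766121 * 0.67 = 57.463301
  |-3.94|^3 * 0.56 = 61.162984 * 0.56 = 34.251271
Step 3: Sum = 211.747072
Step 4: ||f-g||_3 = (211.747072)^(1/3) = 5.96036


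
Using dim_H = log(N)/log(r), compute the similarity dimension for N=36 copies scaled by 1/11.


For a self-similar set with N copies scaled by 1/r:
dim_H = log(N)/log(r) = log(36)/log(11)
= 3.583519/2.397895
= 1.494443


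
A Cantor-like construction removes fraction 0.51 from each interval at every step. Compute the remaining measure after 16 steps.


Step 1: At each step, fraction remaining = 1 - 0.51 = 0.49
Step 2: After 16 steps, measure = (0.49)^16
Result = 1.104428e-05


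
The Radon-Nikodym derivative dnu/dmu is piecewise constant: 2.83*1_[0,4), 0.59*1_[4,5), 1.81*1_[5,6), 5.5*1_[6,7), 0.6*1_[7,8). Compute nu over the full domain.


Integrate each piece of the Radon-Nikodym derivative:
Step 1: integral_0^4 2.83 dx = 2.83*(4-0) = 2.83*4 = 11.32
Step 2: integral_4^5 0.59 dx = 0.59*(5-4) = 0.59*1 = 0.59
Step 3: integral_5^6 1.81 dx = 1.81*(6-5) = 1.81*1 = 1.81
Step 4: integral_6^7 5.5 dx = 5.5*(7-6) = 5.5*1 = 5.5
Step 5: integral_7^8 0.6 dx = 0.6*(8-7) = 0.6*1 = 0.6
Total: 11.32 + 0.59 + 1.81 + 5.5 + 0.6 = 19.82


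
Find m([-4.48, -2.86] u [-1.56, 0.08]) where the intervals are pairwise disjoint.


For pairwise disjoint intervals, m(union) = sum of lengths.
= (-2.86 - -4.48) + (0.08 - -1.56)
= 1.62 + 1.64
= 3.26


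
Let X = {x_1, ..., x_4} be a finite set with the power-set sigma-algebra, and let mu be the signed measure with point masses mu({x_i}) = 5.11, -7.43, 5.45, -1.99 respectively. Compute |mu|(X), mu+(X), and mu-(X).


Step 1: Every measurable set is a union of atoms (the cells / points), so a Hahn decomposition is
  obtained by grouping atoms by sign: P = union of atoms with mu > 0, N = union of the remaining atoms.
  Atoms in P (indices): 1, 3;  atoms in N (indices): 2, 4
  Positive values: 5.11, 5.45
  Negative values: -7.43, -1.99
Step 2: mu+(X) = mu(P) = sum of positive atom values = 10.56
Step 3: mu-(X) = -mu(N) = sum of |negative atom values| = 9.42
Step 4: |mu|(X) = mu+(X) + mu-(X) = 10.56 + 9.42 = 19.98


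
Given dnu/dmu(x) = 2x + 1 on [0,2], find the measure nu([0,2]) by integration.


nu(A) = integral_A (dnu/dmu) dmu = integral_0^2 (2x + 1) dx
Step 1: Antiderivative F(x) = (2/2)x^2 + 1x
Step 2: F(2) = (2/2)*2^2 + 1*2 = 4 + 2 = 6
Step 3: F(0) = (2/2)*0^2 + 1*0 = 0.0 + 0 = 0.0
Step 4: nu([0,2]) = F(2) - F(0) = 6 - 0.0 = 6


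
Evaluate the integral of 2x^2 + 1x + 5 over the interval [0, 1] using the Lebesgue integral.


The Lebesgue integral of a Riemann-integrable function agrees with the Riemann integral.
Antiderivative F(x) = (2/3)x^3 + (1/2)x^2 + 5x
F(1) = (2/3)*1^3 + (1/2)*1^2 + 5*1
     = (2/3)*1 + (1/2)*1 + 5*1
     = 0.666667 + 0.5 + 5
     = 6.166667
F(0) = 0.0
Integral = F(1) - F(0) = 6.166667 - 0.0 = 6.166667


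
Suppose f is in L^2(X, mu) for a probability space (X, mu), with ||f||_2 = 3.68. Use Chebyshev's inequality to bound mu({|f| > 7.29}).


Chebyshev/Markov inequality: mu(|f| > eps) <= (||f||_p / eps)^p
Step 1: ||f||_2 / eps = 3.68 / 7.29 = 0.504801
Step 2: Raise to power p = 2:
  (0.504801)^2 = 0.254824
Step 3: Therefore mu(|f| > 7.29) <= 0.254824


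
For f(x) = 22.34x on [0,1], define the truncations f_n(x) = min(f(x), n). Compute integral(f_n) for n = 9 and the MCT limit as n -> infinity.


f(x) = 22.34x on [0,1]; f_n(x) = min(22.34x, n). At n = 9:
Step 1: f(x) reaches 9 at x = 9/22.34 = 0.402865
Step 2: integral(f_9) = integral(22.34x, 0, 0.402865) + integral(9, 0.402865, 1)
       = 22.34*0.402865^2/2 + 9*(1 - 0.402865)
       = 1.812892 + 5.374217
       = 7.187108
Step 3: As n -> infinity, f_n increases to f, so by MCT integral(f_n) -> integral(f) = 22.34/2 = 11.17.
Convergence: integral(f_9) = 7.187108 -> 11.17 as n -> infinity


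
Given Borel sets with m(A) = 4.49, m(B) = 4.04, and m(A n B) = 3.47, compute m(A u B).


By inclusion-exclusion: m(A u B) = m(A) + m(B) - m(A n B)
= 4.49 + 4.04 - 3.47
= 5.06


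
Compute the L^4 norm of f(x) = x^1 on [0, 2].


Step 1: ||f||_4 = (integral_0^2 |x^1|^4 dx)^(1/4)
     = (integral_0^2 x^4 dx)^(1/4)
Step 2: integral_0^2 x^4 dx = [x^5/(5)] from 0 to 2 = 2^5/5
     = 32/5 = 6.4
Step 3: ||f||_4 = (6.4)^(1/4) = 1.590541


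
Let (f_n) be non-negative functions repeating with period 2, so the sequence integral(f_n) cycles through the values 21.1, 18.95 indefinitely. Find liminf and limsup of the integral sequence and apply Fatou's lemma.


The sequence (integral(f_n)) is periodic with period 2, repeating the values 21.1, 18.95 indefinitely.
Step 1: For a periodic sequence, every tail (a_m, a_(m+1), ...) contains all 2 period values infinitely often.
Step 2: Hence inf of every tail = min of the period values = min(21.1, 18.95) = 18.95.
        liminf_n integral(f_n) = sup over m of (inf of tail from m) = 18.95.
Step 3: Similarly sup of every tail = max of the period values = 21.1.
        limsup_n integral(f_n) = 21.1.
Step 4: Fatou's lemma: integral(liminf_n f_n) <= liminf_n integral(f_n) = 18.95.
        So the integral of the pointwise liminf is at most 18.95.


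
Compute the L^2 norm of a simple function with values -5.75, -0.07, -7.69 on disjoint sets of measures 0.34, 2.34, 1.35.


Step 1: Compute |f_i|^2 for each value:
  |-5.75|^2 = 33.0625
  |-0.07|^2 = 0.0049
  |-7.69|^2 = 59.1361
Step 2: Multiply by measures and sum:
  33.0625 * 0.34 = 11.24125
  0.0049 * 2.34 = 0.011466
  59.1361 * 1.35 = 79.833735
Sum = 11.24125 + 0.011466 + 79.833735 = 91.086451
Step 3: Take the p-th root:
||f||_2 = (91.086451)^(1/2) = 9.543922


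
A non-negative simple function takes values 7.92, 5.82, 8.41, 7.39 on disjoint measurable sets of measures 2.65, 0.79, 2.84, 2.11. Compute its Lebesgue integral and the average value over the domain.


Step 1: Integral = sum(value_i * measure_i)
= 7.92*2.65 + 5.82*0.79 + 8.41*2.84 + 7.39*2.11
= 20.988 + 4.5978 + 23.8844 + 15.5929
= 65.0631
Step 2: Total measure of domain = 2.65 + 0.79 + 2.84 + 2.11 = 8.39
Step 3: Average value = 65.0631 / 8.39 = 7.754839


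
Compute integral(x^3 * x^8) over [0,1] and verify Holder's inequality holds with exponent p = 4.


Step 1: Exact integral of f*g = integral(x^11, 0, 1) = 1/12
     = 0.083333
Step 2: Holder bound with p=4, q=1.333333:
  ||f||_p = (integral x^12 dx)^(1/4) = (1/13)^(1/4) = 0.52664
  ||g||_q = (integral x^10.666667 dx)^(1/1.333333) = (1/11.666667)^(1/1.333333) = 0.158413
Step 3: Holder bound = ||f||_p * ||g||_q = 0.52664 * 0.158413 = 0.083427
Verification: 0.083333 <= 0.083427 (Holder holds)


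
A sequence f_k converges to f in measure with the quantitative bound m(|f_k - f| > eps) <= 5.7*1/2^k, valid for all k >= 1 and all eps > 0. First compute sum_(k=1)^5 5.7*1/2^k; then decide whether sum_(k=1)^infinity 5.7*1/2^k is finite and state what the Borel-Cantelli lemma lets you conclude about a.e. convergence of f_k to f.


Step 1: List the terms 5.7*1/2^k for k = 1 to 5:
  k=1: 2.85
  k=2: 1.425
  k=3: 0.7125
  k=4: 0.35625
  k=5: 0.178125
Step 2: Partial sum = 2.85 + 1.425 + 0.7125 + 0.35625 + 0.178125
     = 5.521875
Step 3: The full series sum_(k>=1) 5.7*1/2^k converges (geometric series with ratio 1/2 < 1; a constant multiple of a convergent series converges).
Step 4: Fix eps > 0. Since sum_k m(|f_k - f| > eps) < infinity, the Borel-Cantelli lemma gives
        m(limsup_k {|f_k - f| > eps}) = 0, i.e. for a.e. x, |f_k(x) - f(x)| <= eps for all large k.
        Applying this with eps = 1/j for j = 1, 2, ... and intersecting the countably many full-measure sets,
        for a.e. x we get limsup_k |f_k(x) - f(x)| <= 1/j for every j, hence f_k -> f almost everywhere.
Conclusion: series converges; Borel-Cantelli yields f_k -> f a.e.


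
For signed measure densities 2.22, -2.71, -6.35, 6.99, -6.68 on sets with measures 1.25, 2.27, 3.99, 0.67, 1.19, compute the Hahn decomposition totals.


Step 1: Compute signed measure on each set:
  Set 1: 2.22 * 1.25 = 2.775
  Set 2: -2.71 * 2.27 = -6.1517
  Set 3: -6.35 * 3.99 = -25.3365
  Set 4: 6.99 * 0.67 = 4.6833
  Set 5: -6.68 * 1.19 = -7.9492
Step 2: Total signed measure = (2.775) + (-6.1517) + (-25.3365) + (4.6833) + (-7.9492)
     = -31.9791
Step 3: Positive part mu+(X) = sum of positive contributions = 7.4583
Step 4: Negative part mu-(X) = |sum of negative contributions| = 39.4374


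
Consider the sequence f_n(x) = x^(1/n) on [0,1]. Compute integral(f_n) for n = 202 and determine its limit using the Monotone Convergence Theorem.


At n = 202: f_202(x) = x^(1/202).
Step 1: integral(x^(1/202), 0, 1) = [x^(1/202+1) / (1/202+1)] from 0 to 1
     = 1 / (1/202 + 1) = 1 / ((202+1)/202) = 202/(202+1)
     = 202/203 = 0.995074
Step 2: As n -> infinity, f_n(x) = x^(1/n) -> 1 for x in (0,1], and f_n is increasing in n.
By MCT, lim_n integral(f_n) = integral(lim_n f_n) = integral(1, 0, 1) = 1.
Step 3: Verify convergence: 202/203 = 0.995074 -> 1


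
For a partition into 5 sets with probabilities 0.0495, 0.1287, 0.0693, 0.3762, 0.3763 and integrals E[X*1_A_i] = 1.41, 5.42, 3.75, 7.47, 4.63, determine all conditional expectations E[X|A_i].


For each cell A_i: E[X|A_i] = E[X*1_A_i] / P(A_i)
Step 1: E[X|A_1] = 1.41 / 0.0495 = 28.484848
Step 2: E[X|A_2] = 5.42 / 0.1287 = 42.113442
Step 3: E[X|A_3] = 3.75 / 0.0693 = 54.112554
Step 4: E[X|A_4] = 7.47 / 0.3762 = 19.856459
Step 5: E[X|A_5] = 4.63 / 0.3763 = 12.304013
Verification: E[X] = sum E[X*1_A_i] = 1.41 + 5.42 + 3.75 + 7.47 + 4.63 = 22.68


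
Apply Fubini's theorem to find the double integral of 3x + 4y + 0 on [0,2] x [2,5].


By Fubini, integrate in x first, then y.
Step 1: Fix y, integrate over x in [0,2]:
  integral(3x + 4y + 0, x=0..2)
  = 3*(2^2 - 0^2)/2 + (4y + 0)*(2 - 0)
  = 6 + (4y + 0)*2
  = 6 + 8y + 0
  = 6 + 8y
Step 2: Integrate over y in [2,5]:
  integral(6 + 8y, y=2..5)
  = 6*3 + 8*(5^2 - 2^2)/2
  = 18 + 84
  = 102


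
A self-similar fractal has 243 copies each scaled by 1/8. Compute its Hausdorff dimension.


For a self-similar set with N copies scaled by 1/r:
dim_H = log(N)/log(r) = log(243)/log(8)
= 5.493061/2.079442
= 2.641604


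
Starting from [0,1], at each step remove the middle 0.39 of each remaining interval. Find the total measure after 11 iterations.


Step 1: At each step, fraction remaining = 1 - 0.39 = 0.61
Step 2: After 11 steps, measure = (0.61)^11
Result = 0.004351


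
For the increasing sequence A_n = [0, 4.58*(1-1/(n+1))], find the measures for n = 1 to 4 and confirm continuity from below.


By continuity of measure from below: if A_n increases to A, then m(A_n) -> m(A).
Here A = [0, 4.58], so m(A) = 4.58
Step 1: a_1 = 4.58*(1 - 1/2) = 2.29, m(A_1) = 2.29
Step 2: a_2 = 4.58*(1 - 1/3) = 3.0533, m(A_2) = 3.0533
Step 3: a_3 = 4.58*(1 - 1/4) = 3.435, m(A_3) = 3.435
Step 4: a_4 = 4.58*(1 - 1/5) = 3.664, m(A_4) = 3.664
Limit: m(A_n) -> m([0,4.58]) = 4.58


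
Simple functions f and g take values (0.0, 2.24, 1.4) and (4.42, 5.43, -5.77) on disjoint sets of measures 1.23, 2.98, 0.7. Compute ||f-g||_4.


Step 1: Compute differences f_i - g_i:
  0.0 - 4.42 = -4.42
  2.24 - 5.43 = -3.19
  1.4 - -5.77 = 7.17
Step 2: Compute |diff|^4 * measure for each set:
  |-4.42|^4 * 1.23 = 381.670925 * 1.23 = 469.455238
  |-3.19|^4 * 2.98 = 103.553011 * 2.98 = 308.587973
  |7.17|^4 * 0.7 = 2642.874999 * 0.7 = 1850.012499
Step 3: Sum = 2628.055711
Step 4: ||f-g||_4 = (2628.055711)^(1/4) = 7.159928


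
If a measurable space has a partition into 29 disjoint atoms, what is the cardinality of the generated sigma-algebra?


Each element of the sigma-algebra is a union of some subset of the 29 atoms.
The number of such subsets is 2^29 = 536870912.


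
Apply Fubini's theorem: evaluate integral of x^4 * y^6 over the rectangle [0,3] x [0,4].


By Fubini's theorem, the double integral factors as a product of single integrals:
Step 1: integral_0^3 x^4 dx = [x^5/5] from 0 to 3
     = 3^5/5 = 48.6
Step 2: integral_0^4 y^6 dy = [y^7/7] from 0 to 4
     = 4^7/7 = 2340.571429
Step 3: Double integral = 48.6 * 2340.571429 = 113751.771429


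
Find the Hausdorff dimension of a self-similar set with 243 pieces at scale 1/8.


For a self-similar set with N copies scaled by 1/r:
dim_H = log(N)/log(r) = log(243)/log(8)
= 5.493061/2.079442
= 2.641604


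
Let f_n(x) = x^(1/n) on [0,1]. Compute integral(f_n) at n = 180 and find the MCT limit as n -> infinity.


At n = 180: f_180(x) = x^(1/180).
Step 1: integral(x^(1/180), 0, 1) = [x^(1/180+1) / (1/180+1)] from 0 to 1
     = 1 / (1/180 + 1) = 1 / ((180+1)/180) = 180/(180+1)
     = 180/181 = 0.994475
Step 2: As n -> infinity, f_n(x) = x^(1/n) -> 1 for x in (0,1], and f_n is increasing in n.
By MCT, lim_n integral(f_n) = integral(lim_n f_n) = integral(1, 0, 1) = 1.
Step 3: Verify convergence: 180/181 = 0.994475 -> 1


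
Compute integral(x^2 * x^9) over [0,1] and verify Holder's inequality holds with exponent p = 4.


Step 1: Exact integral of f*g = integral(x^11, 0, 1) = 1/12
     = 0.083333
Step 2: Holder bound with p=4, q=1.333333:
  ||f||_p = (integral x^8 dx)^(1/4) = (1/9)^(1/4) = 0.57735
  ||g||_q = (integral x^12 dx)^(1/1.333333) = (1/13)^(1/1.333333) = 0.146064
Step 3: Holder bound = ||f||_p * ||g||_q = 0.57735 * 0.146064 = 0.08433
Verification: 0.083333 <= 0.08433 (Holder holds)


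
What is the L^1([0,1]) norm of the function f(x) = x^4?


Step 1: ||f||_1 = (integral_0^1 |x^4|^1 dx)^(1/1)
     = (integral_0^1 x^4 dx)^(1/1)
Step 2: integral_0^1 x^4 dx = [x^5/(5)] from 0 to 1 = 1^5/5
     = 1/5 = 0.2
Step 3: ||f||_1 = (0.2)^(1/1) = 0.2


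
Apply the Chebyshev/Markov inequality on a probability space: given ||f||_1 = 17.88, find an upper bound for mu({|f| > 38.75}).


Chebyshev/Markov inequality: mu(|f| > eps) <= (||f||_p / eps)^p
Step 1: ||f||_1 / eps = 17.88 / 38.75 = 0.461419
Step 2: Raise to power p = 1:
  (0.461419)^1 = 0.461419
Step 3: Therefore mu(|f| > 38.75) <= 0.461419


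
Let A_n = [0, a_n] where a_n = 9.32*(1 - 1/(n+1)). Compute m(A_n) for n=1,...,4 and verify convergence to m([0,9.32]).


By continuity of measure from below: if A_n increases to A, then m(A_n) -> m(A).
Here A = [0, 9.32], so m(A) = 9.32
Step 1: a_1 = 9.32*(1 - 1/2) = 4.66, m(A_1) = 4.66
Step 2: a_2 = 9.32*(1 - 1/3) = 6.2133, m(A_2) = 6.2133
Step 3: a_3 = 9.32*(1 - 1/4) = 6.99, m(A_3) = 6.99
Step 4: a_4 = 9.32*(1 - 1/5) = 7.456, m(A_4) = 7.456
Limit: m(A_n) -> m([0,9.32]) = 9.32


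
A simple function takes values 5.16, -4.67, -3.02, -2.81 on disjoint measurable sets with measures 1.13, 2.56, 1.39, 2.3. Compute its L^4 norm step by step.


Step 1: Compute |f_i|^4 for each value:
  |5.16|^4 = 708.922575
  |-4.67|^4 = 475.628119
  |-3.02|^4 = 83.181696
  |-2.81|^4 = 62.348395
Step 2: Multiply by measures and sum:
  708.922575 * 1.13 = 801.08251
  475.628119 * 2.56 = 1217.607985
  83.181696 * 1.39 = 115.622558
  62.348395 * 2.3 = 143.401309
Sum = 801.08251 + 1217.607985 + 115.622558 + 143.401309 = 2277.714362
Step 3: Take the p-th root:
||f||_4 = (2277.714362)^(1/4) = 6.908358


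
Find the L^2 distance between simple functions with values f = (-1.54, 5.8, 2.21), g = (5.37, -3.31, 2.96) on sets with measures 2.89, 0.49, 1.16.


Step 1: Compute differences f_i - g_i:
  -1.54 - 5.37 = -6.91
  5.8 - -3.31 = 9.11
  2.21 - 2.96 = -0.75
Step 2: Compute |diff|^2 * measure for each set:
  |-6.91|^2 * 2.89 = 47.7481 * 2.89 = 137.992009
  |9.11|^2 * 0.49 = 82.9921 * 0.49 = 40.666129
  |-0.75|^2 * 1.16 = 0.5625 * 1.16 = 0.6525
Step 3: Sum = 179.310638
Step 4: ||f-g||_2 = (179.310638)^(1/2) = 13.390692


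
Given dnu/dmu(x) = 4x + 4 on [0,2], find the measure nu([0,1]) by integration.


nu(A) = integral_A (dnu/dmu) dmu = integral_0^1 (4x + 4) dx
Step 1: Antiderivative F(x) = (4/2)x^2 + 4x
Step 2: F(1) = (4/2)*1^2 + 4*1 = 2 + 4 = 6
Step 3: F(0) = (4/2)*0^2 + 4*0 = 0.0 + 0 = 0.0
Step 4: nu([0,1]) = F(1) - F(0) = 6 - 0.0 = 6


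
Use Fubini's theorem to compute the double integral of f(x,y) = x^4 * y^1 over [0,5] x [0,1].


By Fubini's theorem, the double integral factors as a product of single integrals:
Step 1: integral_0^5 x^4 dx = [x^5/5] from 0 to 5
     = 5^5/5 = 625
Step 2: integral_0^1 y^1 dy = [y^2/2] from 0 to 1
     = 1^2/2 = 0.5
Step 3: Double integral = 625 * 0.5 = 312.5


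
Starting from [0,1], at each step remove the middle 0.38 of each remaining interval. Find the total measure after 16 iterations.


Step 1: At each step, fraction remaining = 1 - 0.38 = 0.62
Step 2: After 16 steps, measure = (0.62)^16
Result = 4.767240e-04


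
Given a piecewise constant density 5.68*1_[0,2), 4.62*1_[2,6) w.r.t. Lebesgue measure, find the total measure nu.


Integrate each piece of the Radon-Nikodym derivative:
Step 1: integral_0^2 5.68 dx = 5.68*(2-0) = 5.68*2 = 11.36
Step 2: integral_2^6 4.62 dx = 4.62*(6-2) = 4.62*4 = 18.48
Total: 11.36 + 18.48 = 29.84


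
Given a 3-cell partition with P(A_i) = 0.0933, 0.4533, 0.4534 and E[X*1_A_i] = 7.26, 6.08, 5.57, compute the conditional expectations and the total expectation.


For each cell A_i: E[X|A_i] = E[X*1_A_i] / P(A_i)
Step 1: E[X|A_1] = 7.26 / 0.0933 = 77.813505
Step 2: E[X|A_2] = 6.08 / 0.4533 = 13.412751
Step 3: E[X|A_3] = 5.57 / 0.4534 = 12.284958
Verification: E[X] = sum E[X*1_A_i] = 7.26 + 6.08 + 5.57 = 18.91


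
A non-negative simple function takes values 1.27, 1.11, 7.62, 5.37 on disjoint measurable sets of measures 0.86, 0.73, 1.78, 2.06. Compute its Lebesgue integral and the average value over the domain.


Step 1: Integral = sum(value_i * measure_i)
= 1.27*0.86 + 1.11*0.73 + 7.62*1.78 + 5.37*2.06
= 1.0922 + 0.8103 + 13.5636 + 11.0622
= 26.5283
Step 2: Total measure of domain = 0.86 + 0.73 + 1.78 + 2.06 = 5.43
Step 3: Average value = 26.5283 / 5.43 = 4.885506


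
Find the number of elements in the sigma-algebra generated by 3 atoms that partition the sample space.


Each element of the sigma-algebra is a union of some subset of the 3 atoms.
The number of such subsets is 2^3 = 8.


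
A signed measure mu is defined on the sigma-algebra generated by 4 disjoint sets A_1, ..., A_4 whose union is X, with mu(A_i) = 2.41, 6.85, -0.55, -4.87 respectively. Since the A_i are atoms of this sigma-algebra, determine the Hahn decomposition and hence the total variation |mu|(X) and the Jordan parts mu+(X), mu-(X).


Step 1: Every measurable set is a union of atoms (the cells / points), so a Hahn decomposition is
  obtained by grouping atoms by sign: P = union of atoms with mu > 0, N = union of the remaining atoms.
  Atoms in P (indices): 1, 2;  atoms in N (indices): 3, 4
  Positive values: 2.41, 6.85
  Negative values: -0.55, -4.87
Step 2: mu+(X) = mu(P) = sum of positive atom values = 9.26
Step 3: mu-(X) = -mu(N) = sum of |negative atom values| = 5.42
Step 4: |mu|(X) = mu+(X) + mu-(X) = 9.26 + 5.42 = 14.68


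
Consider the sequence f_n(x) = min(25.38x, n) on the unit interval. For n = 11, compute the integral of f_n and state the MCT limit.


f(x) = 25.38x on [0,1]; f_n(x) = min(25.38x, n). At n = 11:
Step 1: f(x) reaches 11 at x = 11/25.38 = 0.433412
Step 2: integral(f_11) = integral(25.38x, 0, 0.433412) + integral(11, 0.433412, 1)
       = 25.38*0.433412^2/2 + 11*(1 - 0.433412)
       = 2.383767 + 6.232467
       = 8.616233
Step 3: As n -> infinity, f_n increases to f, so by MCT integral(f_n) -> integral(f) = 25.38/2 = 12.69.
Convergence: integral(f_11) = 8.616233 -> 12.69 as n -> infinity


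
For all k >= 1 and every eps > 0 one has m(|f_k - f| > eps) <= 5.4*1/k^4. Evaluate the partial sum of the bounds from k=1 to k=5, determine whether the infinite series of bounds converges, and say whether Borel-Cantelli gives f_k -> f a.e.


Step 1: List the terms 5.4*1/k^4 for k = 1 to 5:
  k=1: 5.4
  k=2: 0.3375
  k=3: 0.066667
  k=4: 0.021094
  k=5: 0.00864
Step 2: Partial sum = 5.4 + 0.3375 + 0.066667 + 0.021094 + 0.00864
     = 5.8339
Step 3: The full series sum_(k>=1) 5.4*1/k^4 converges (p-series with p = 4 > 1; a constant multiple of a convergent series converges).
Step 4: Fix eps > 0. Since sum_k m(|f_k - f| > eps) < infinity, the Borel-Cantelli lemma gives
        m(limsup_k {|f_k - f| > eps}) = 0, i.e. for a.e. x, |f_k(x) - f(x)| <= eps for all large k.
        Applying this with eps = 1/j for j = 1, 2, ... and intersecting the countably many full-measure sets,
        for a.e. x we get limsup_k |f_k(x) - f(x)| <= 1/j for every j, hence f_k -> f almost everywhere.
Conclusion: series converges; Borel-Cantelli yields f_k -> f a.e.


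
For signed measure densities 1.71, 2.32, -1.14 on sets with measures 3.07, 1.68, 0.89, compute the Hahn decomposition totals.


Step 1: Compute signed measure on each set:
  Set 1: 1.71 * 3.07 = 5.2497
  Set 2: 2.32 * 1.68 = 3.8976
  Set 3: -1.14 * 0.89 = -1.0146
Step 2: Total signed measure = (5.2497) + (3.8976) + (-1.0146)
     = 8.1327
Step 3: Positive part mu+(X) = sum of positive contributions = 9.1473
Step 4: Negative part mu-(X) = |sum of negative contributions| = 1.0146


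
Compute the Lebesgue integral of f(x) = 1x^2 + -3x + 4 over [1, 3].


The Lebesgue integral of a Riemann-integrable function agrees with the Riemann integral.
Antiderivative F(x) = (1/3)x^3 + (-3/2)x^2 + 4x
F(3) = (1/3)*3^3 + (-3/2)*3^2 + 4*3
     = (1/3)*27 + (-3/2)*9 + 4*3
     = 9 + -13.5 + 12
     = 7.5
F(1) = 2.833333
Integral = F(3) - F(1) = 7.5 - 2.833333 = 4.666667


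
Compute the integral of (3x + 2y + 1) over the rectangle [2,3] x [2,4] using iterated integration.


By Fubini, integrate in x first, then y.
Step 1: Fix y, integrate over x in [2,3]:
  integral(3x + 2y + 1, x=2..3)
  = 3*(3^2 - 2^2)/2 + (2y + 1)*(3 - 2)
  = 7.5 + (2y + 1)*1
  = 7.5 + 2y + 1
  = 8.5 + 2y
Step 2: Integrate over y in [2,4]:
  integral(8.5 + 2y, y=2..4)
  = 8.5*2 + 2*(4^2 - 2^2)/2
  = 17 + 12
  = 29


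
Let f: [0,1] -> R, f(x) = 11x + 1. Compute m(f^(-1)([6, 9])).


f^(-1)([6, 9]) = {x : 6 <= 11x + 1 <= 9}
Solving: (6 - 1)/11 <= x <= (9 - 1)/11
= [0.454545, 0.727273]
Intersecting with [0,1]: [0.454545, 0.727273]
Measure = 0.727273 - 0.454545 = 0.272727


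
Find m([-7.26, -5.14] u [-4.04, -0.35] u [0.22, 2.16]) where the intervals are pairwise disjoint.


For pairwise disjoint intervals, m(union) = sum of lengths.
= (-5.14 - -7.26) + (-0.35 - -4.04) + (2.16 - 0.22)
= 2.12 + 3.69 + 1.94
= 7.75


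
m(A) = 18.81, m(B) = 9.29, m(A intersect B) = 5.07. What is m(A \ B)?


m(A \ B) = m(A) - m(A n B)
= 18.81 - 5.07
= 13.74


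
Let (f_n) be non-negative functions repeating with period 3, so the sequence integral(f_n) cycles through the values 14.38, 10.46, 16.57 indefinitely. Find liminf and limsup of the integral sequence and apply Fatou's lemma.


The sequence (integral(f_n)) is periodic with period 3, repeating the values 14.38, 10.46, 16.57 indefinitely.
Step 1: For a periodic sequence, every tail (a_m, a_(m+1), ...) contains all 3 period values infinitely often.
Step 2: Hence inf of every tail = min of the period values = min(14.38, 10.46, 16.57) = 10.46.
        liminf_n integral(f_n) = sup over m of (inf of tail from m) = 10.46.
Step 3: Similarly sup of every tail = max of the period values = 16.57.
        limsup_n integral(f_n) = 16.57.
Step 4: Fatou's lemma: integral(liminf_n f_n) <= liminf_n integral(f_n) = 10.46.
        So the integral of the pointwise liminf is at most 10.46.


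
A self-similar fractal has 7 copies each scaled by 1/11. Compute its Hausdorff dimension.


For a self-similar set with N copies scaled by 1/r:
dim_H = log(N)/log(r) = log(7)/log(11)
= 1.94591/2.397895
= 0.811508


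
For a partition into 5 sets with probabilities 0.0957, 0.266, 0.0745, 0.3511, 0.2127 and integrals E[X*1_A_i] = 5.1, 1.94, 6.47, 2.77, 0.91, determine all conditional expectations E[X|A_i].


For each cell A_i: E[X|A_i] = E[X*1_A_i] / P(A_i)
Step 1: E[X|A_1] = 5.1 / 0.0957 = 53.291536
Step 2: E[X|A_2] = 1.94 / 0.266 = 7.293233
Step 3: E[X|A_3] = 6.47 / 0.0745 = 86.845638
Step 4: E[X|A_4] = 2.77 / 0.3511 = 7.88949
Step 5: E[X|A_5] = 0.91 / 0.2127 = 4.278326
Verification: E[X] = sum E[X*1_A_i] = 5.1 + 1.94 + 6.47 + 2.77 + 0.91 = 17.19


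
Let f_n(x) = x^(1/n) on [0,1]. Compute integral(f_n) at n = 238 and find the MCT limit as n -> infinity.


At n = 238: f_238(x) = x^(1/238).
Step 1: integral(x^(1/238), 0, 1) = [x^(1/238+1) / (1/238+1)] from 0 to 1
     = 1 / (1/238 + 1) = 1 / ((238+1)/238) = 238/(238+1)
     = 238/239 = 0.995816
Step 2: As n -> infinity, f_n(x) = x^(1/n) -> 1 for x in (0,1], and f_n is increasing in n.
By MCT, lim_n integral(f_n) = integral(lim_n f_n) = integral(1, 0, 1) = 1.
Step 3: Verify convergence: 238/239 = 0.995816 -> 1


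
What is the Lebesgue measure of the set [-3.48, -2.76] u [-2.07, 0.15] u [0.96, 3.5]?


For pairwise disjoint intervals, m(union) = sum of lengths.
= (-2.76 - -3.48) + (0.15 - -2.07) + (3.5 - 0.96)
= 0.72 + 2.22 + 2.54
= 5.48


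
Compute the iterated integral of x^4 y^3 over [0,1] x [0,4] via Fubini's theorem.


By Fubini's theorem, the double integral factors as a product of single integrals:
Step 1: integral_0^1 x^4 dx = [x^5/5] from 0 to 1
     = 1^5/5 = 0.2
Step 2: integral_0^4 y^3 dy = [y^4/4] from 0 to 4
     = 4^4/4 = 64
Step 3: Double integral = 0.2 * 64 = 12.8


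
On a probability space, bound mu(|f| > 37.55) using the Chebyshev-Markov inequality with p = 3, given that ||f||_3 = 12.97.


Chebyshev/Markov inequality: mu(|f| > eps) <= (||f||_p / eps)^p
Step 1: ||f||_3 / eps = 12.97 / 37.55 = 0.345406
Step 2: Raise to power p = 3:
  (0.345406)^3 = 0.041209
Step 3: Therefore mu(|f| > 37.55) <= 0.041209


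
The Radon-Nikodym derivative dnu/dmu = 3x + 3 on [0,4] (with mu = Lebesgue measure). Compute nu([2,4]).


nu(A) = integral_A (dnu/dmu) dmu = integral_2^4 (3x + 3) dx
Step 1: Antiderivative F(x) = (3/2)x^2 + 3x
Step 2: F(4) = (3/2)*4^2 + 3*4 = 24 + 12 = 36
Step 3: F(2) = (3/2)*2^2 + 3*2 = 6 + 6 = 12
Step 4: nu([2,4]) = F(4) - F(2) = 36 - 12 = 24


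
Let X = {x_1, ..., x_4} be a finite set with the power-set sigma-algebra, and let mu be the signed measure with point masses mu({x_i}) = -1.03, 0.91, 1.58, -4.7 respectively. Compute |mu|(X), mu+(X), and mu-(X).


Step 1: Every measurable set is a union of atoms (the cells / points), so a Hahn decomposition is
  obtained by grouping atoms by sign: P = union of atoms with mu > 0, N = union of the remaining atoms.
  Atoms in P (indices): 2, 3;  atoms in N (indices): 1, 4
  Positive values: 0.91, 1.58
  Negative values: -1.03, -4.7
Step 2: mu+(X) = mu(P) = sum of positive atom values = 2.49
Step 3: mu-(X) = -mu(N) = sum of |negative atom values| = 5.73
Step 4: |mu|(X) = mu+(X) + mu-(X) = 2.49 + 5.73 = 8.22


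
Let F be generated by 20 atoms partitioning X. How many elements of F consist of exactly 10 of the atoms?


Each element of F is a union of some subset of the 20 atoms.
Elements that are unions of exactly 10 atoms correspond to 10-element subsets of the 20 atoms.
Count = C(20, 10) = 20! / (10! * 10!) = 184756.


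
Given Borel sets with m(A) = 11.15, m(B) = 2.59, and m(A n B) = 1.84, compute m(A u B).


By inclusion-exclusion: m(A u B) = m(A) + m(B) - m(A n B)
= 11.15 + 2.59 - 1.84
= 11.9


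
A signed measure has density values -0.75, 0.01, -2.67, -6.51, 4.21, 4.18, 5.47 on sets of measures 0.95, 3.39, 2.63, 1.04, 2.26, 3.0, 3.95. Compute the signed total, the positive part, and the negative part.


Step 1: Compute signed measure on each set:
  Set 1: -0.75 * 0.95 = -0.7125
  Set 2: 0.01 * 3.39 = 0.0339
  Set 3: -2.67 * 2.63 = -7.0221
  Set 4: -6.51 * 1.04 = -6.7704
  Set 5: 4.21 * 2.26 = 9.5146
  Set 6: 4.18 * 3.0 = 12.54
  Set 7: 5.47 * 3.95 = 21.6065
Step 2: Total signed measure = (-0.7125) + (0.0339) + (-7.0221) + (-6.7704) + (9.5146) + (12.54) + (21.6065)
     = 29.19
Step 3: Positive part mu+(X) = sum of positive contributions = 43.695
Step 4: Negative part mu-(X) = |sum of negative contributions| = 14.505


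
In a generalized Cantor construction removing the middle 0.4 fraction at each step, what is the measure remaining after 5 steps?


Step 1: At each step, fraction remaining = 1 - 0.4 = 0.6
Step 2: After 5 steps, measure = (0.6)^5
Step 3: Computing the power step by step:
  After step 1: 0.6
  After step 2: 0.36
  After step 3: 0.216
  After step 4: 0.1296
  After step 5: 0.07776
Result = 0.07776


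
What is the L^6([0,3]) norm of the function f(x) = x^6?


Step 1: ||f||_6 = (integral_0^3 |x^6|^6 dx)^(1/6)
     = (integral_0^3 x^36 dx)^(1/6)
Step 2: integral_0^3 x^36 dx = [x^37/(37)] from 0 to 3 = 3^37/37
     = 450283905890997363/37 = 1.216984e+16
Step 3: ||f||_6 = (1.216984e+16)^(1/6) = 479.601777


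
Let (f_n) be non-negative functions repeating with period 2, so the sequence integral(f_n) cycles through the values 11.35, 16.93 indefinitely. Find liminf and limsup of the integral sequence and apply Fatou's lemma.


The sequence (integral(f_n)) is periodic with period 2, repeating the values 11.35, 16.93 indefinitely.
Step 1: For a periodic sequence, every tail (a_m, a_(m+1), ...) contains all 2 period values infinitely often.
Step 2: Hence inf of every tail = min of the period values = min(11.35, 16.93) = 11.35.
        liminf_n integral(f_n) = sup over m of (inf of tail from m) = 11.35.
Step 3: Similarly sup of every tail = max of the period values = 16.93.
        limsup_n integral(f_n) = 16.93.
Step 4: Fatou's lemma: integral(liminf_n f_n) <= liminf_n integral(f_n) = 11.35.
        So the integral of the pointwise liminf is at most 11.35.
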